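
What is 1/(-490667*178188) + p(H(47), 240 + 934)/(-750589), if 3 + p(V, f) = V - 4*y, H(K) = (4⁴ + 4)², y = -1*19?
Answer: -5916716128032097/65624725389152244 ≈ -0.090160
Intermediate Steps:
y = -19
H(K) = 67600 (H(K) = (256 + 4)² = 260² = 67600)
p(V, f) = 73 + V (p(V, f) = -3 + (V - 4*(-19)) = -3 + (V + 76) = -3 + (76 + V) = 73 + V)
1/(-490667*178188) + p(H(47), 240 + 934)/(-750589) = 1/(-490667*178188) + (73 + 67600)/(-750589) = -1/490667*1/178188 + 67673*(-1/750589) = -1/87430971396 - 67673/750589 = -5916716128032097/65624725389152244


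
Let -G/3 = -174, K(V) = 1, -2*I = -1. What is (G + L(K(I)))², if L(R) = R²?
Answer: 273529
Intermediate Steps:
I = ½ (I = -½*(-1) = ½ ≈ 0.50000)
G = 522 (G = -3*(-174) = 522)
(G + L(K(I)))² = (522 + 1²)² = (522 + 1)² = 523² = 273529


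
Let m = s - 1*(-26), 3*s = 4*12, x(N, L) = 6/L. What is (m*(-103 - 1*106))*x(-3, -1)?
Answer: 52668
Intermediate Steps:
s = 16 (s = (4*12)/3 = (1/3)*48 = 16)
m = 42 (m = 16 - 1*(-26) = 16 + 26 = 42)
(m*(-103 - 1*106))*x(-3, -1) = (42*(-103 - 1*106))*(6/(-1)) = (42*(-103 - 106))*(6*(-1)) = (42*(-209))*(-6) = -8778*(-6) = 52668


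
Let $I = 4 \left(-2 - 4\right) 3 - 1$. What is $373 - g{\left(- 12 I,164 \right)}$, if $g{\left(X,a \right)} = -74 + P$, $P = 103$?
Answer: $344$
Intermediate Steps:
$I = -73$ ($I = 4 \left(\left(-6\right) 3\right) - 1 = 4 \left(-18\right) - 1 = -72 - 1 = -73$)
$g{\left(X,a \right)} = 29$ ($g{\left(X,a \right)} = -74 + 103 = 29$)
$373 - g{\left(- 12 I,164 \right)} = 373 - 29 = 344$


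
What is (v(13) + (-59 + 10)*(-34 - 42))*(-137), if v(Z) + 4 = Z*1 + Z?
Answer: -513202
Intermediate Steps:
v(Z) = -4 + 2*Z (v(Z) = -4 + (Z*1 + Z) = -4 + (Z + Z) = -4 + 2*Z)
(v(13) + (-59 + 10)*(-34 - 42))*(-137) = ((-4 + 2*13) + (-59 + 10)*(-34 - 42))*(-137) = ((-4 + 26) - 49*(-76))*(-137) = (22 + 3724)*(-137) = 3746*(-137) = -513202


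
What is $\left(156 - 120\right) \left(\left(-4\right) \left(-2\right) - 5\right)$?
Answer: $108$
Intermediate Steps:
$\left(156 - 120\right) \left(\left(-4\right) \left(-2\right) - 5\right) = 36 \left(8 - 5\right) = 36 \cdot 3 = 108$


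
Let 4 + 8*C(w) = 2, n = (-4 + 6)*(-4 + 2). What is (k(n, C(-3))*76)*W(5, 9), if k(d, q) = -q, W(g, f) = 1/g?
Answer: 19/5 ≈ 3.8000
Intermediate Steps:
n = -4 (n = 2*(-2) = -4)
C(w) = -1/4 (C(w) = -1/2 + (1/8)*2 = -1/2 + 1/4 = -1/4)
(k(n, C(-3))*76)*W(5, 9) = (-1*(-1/4)*76)/5 = ((1/4)*76)*(1/5) = 19*(1/5) = 19/5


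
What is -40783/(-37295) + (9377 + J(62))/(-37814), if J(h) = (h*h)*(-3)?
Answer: 1622539087/1410273130 ≈ 1.1505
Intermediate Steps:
J(h) = -3*h**2 (J(h) = h**2*(-3) = -3*h**2)
-40783/(-37295) + (9377 + J(62))/(-37814) = -40783/(-37295) + (9377 - 3*62**2)/(-37814) = -40783*(-1/37295) + (9377 - 3*3844)*(-1/37814) = 40783/37295 + (9377 - 11532)*(-1/37814) = 40783/37295 - 2155*(-1/37814) = 40783/37295 + 2155/37814 = 1622539087/1410273130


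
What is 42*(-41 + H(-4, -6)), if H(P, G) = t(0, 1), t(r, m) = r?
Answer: -1722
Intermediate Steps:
H(P, G) = 0
42*(-41 + H(-4, -6)) = 42*(-41 + 0) = 42*(-41) = -1722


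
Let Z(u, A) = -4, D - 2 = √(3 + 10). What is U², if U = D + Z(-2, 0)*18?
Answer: (70 - √13)² ≈ 4408.2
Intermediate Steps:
D = 2 + √13 (D = 2 + √(3 + 10) = 2 + √13 ≈ 5.6056)
U = -70 + √13 (U = (2 + √13) - 4*18 = (2 + √13) - 72 = -70 + √13 ≈ -66.394)
U² = (-70 + √13)²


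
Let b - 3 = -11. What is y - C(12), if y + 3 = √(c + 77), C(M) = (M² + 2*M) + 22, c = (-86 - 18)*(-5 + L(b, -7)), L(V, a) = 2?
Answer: -193 + √389 ≈ -173.28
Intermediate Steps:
b = -8 (b = 3 - 11 = -8)
c = 312 (c = (-86 - 18)*(-5 + 2) = -104*(-3) = 312)
C(M) = 22 + M² + 2*M
y = -3 + √389 (y = -3 + √(312 + 77) = -3 + √389 ≈ 16.723)
y - C(12) = (-3 + √389) - (22 + 12² + 2*12) = (-3 + √389) - (22 + 144 + 24) = (-3 + √389) - 1*190 = (-3 + √389) - 190 = -193 + √389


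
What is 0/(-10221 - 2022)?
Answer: 0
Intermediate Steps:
0/(-10221 - 2022) = 0/(-12243) = 0*(-1/12243) = 0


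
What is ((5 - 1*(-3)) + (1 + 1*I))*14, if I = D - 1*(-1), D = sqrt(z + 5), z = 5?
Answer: 140 + 14*sqrt(10) ≈ 184.27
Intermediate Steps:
D = sqrt(10) (D = sqrt(5 + 5) = sqrt(10) ≈ 3.1623)
I = 1 + sqrt(10) (I = sqrt(10) - 1*(-1) = sqrt(10) + 1 = 1 + sqrt(10) ≈ 4.1623)
((5 - 1*(-3)) + (1 + 1*I))*14 = ((5 - 1*(-3)) + (1 + 1*(1 + sqrt(10))))*14 = ((5 + 3) + (1 + (1 + sqrt(10))))*14 = (8 + (2 + sqrt(10)))*14 = (10 + sqrt(10))*14 = 140 + 14*sqrt(10)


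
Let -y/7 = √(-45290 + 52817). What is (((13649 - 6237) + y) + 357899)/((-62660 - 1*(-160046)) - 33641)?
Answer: 365311/63745 - 7*√7527/63745 ≈ 5.7213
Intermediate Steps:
y = -7*√7527 (y = -7*√(-45290 + 52817) = -7*√7527 ≈ -607.31)
(((13649 - 6237) + y) + 357899)/((-62660 - 1*(-160046)) - 33641) = (((13649 - 6237) - 7*√7527) + 357899)/((-62660 - 1*(-160046)) - 33641) = ((7412 - 7*√7527) + 357899)/((-62660 + 160046) - 33641) = (365311 - 7*√7527)/(97386 - 33641) = (365311 - 7*√7527)/63745 = (365311 - 7*√7527)*(1/63745) = 365311/63745 - 7*√7527/63745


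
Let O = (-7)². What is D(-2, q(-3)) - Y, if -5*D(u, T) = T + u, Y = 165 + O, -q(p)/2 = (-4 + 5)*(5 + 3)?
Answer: -1052/5 ≈ -210.40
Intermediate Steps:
O = 49
q(p) = -16 (q(p) = -2*(-4 + 5)*(5 + 3) = -2*8 = -16)
Y = 214 (Y = 165 + 49 = 214)
D(u, T) = -T/5 - u/5 (D(u, T) = -(T + u)/5 = -T/5 - u/5)
D(-2, q(-3)) - Y = (-⅕*(-16) - ⅕*(-2)) - 1*214 = (16/5 + ⅖) - 214 = 18/5 - 214 = -1052/5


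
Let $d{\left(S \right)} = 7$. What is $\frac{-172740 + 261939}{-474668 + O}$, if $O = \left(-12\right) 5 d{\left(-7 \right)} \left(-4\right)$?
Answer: $- \frac{89199}{472988} \approx -0.18859$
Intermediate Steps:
$O = 1680$ ($O = \left(-12\right) 5 \cdot 7 \left(-4\right) = \left(-60\right) 7 \left(-4\right) = \left(-420\right) \left(-4\right) = 1680$)
$\frac{-172740 + 261939}{-474668 + O} = \frac{-172740 + 261939}{-474668 + 1680} = \frac{89199}{-472988} = 89199 \left(- \frac{1}{472988}\right) = - \frac{89199}{472988}$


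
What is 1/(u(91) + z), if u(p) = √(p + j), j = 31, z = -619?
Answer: -619/383039 - √122/383039 ≈ -0.0016449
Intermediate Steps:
u(p) = √(31 + p) (u(p) = √(p + 31) = √(31 + p))
1/(u(91) + z) = 1/(√(31 + 91) - 619) = 1/(√122 - 619) = 1/(-619 + √122)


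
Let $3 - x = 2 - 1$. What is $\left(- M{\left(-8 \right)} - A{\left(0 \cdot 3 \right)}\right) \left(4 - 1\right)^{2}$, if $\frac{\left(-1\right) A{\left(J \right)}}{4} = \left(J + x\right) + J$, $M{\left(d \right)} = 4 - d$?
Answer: $-36$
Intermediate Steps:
$x = 2$ ($x = 3 - \left(2 - 1\right) = 3 - 1 = 2$)
$A{\left(J \right)} = -8 - 8 J$ ($A{\left(J \right)} = - 4 \left(\left(J + 2\right) + J\right) = - 4 \left(\left(2 + J\right) + J\right) = - 4 \left(2 + 2 J\right) = -8 - 8 J$)
$\left(- M{\left(-8 \right)} - A{\left(0 \cdot 3 \right)}\right) \left(4 - 1\right)^{2} = \left(- (4 - -8) - \left(-8 - 8 \cdot 0 \cdot 3\right)\right) \left(4 - 1\right)^{2} = \left(- (4 + 8) - \left(-8 - 0\right)\right) 3^{2} = \left(\left(-1\right) 12 - \left(-8 + 0\right)\right) 9 = \left(-12 - -8\right) 9 = \left(-12 + 8\right) 9 = \left(-4\right) 9 = -36$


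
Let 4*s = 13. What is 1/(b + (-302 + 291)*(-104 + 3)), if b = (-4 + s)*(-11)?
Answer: 4/4477 ≈ 0.00089345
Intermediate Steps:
s = 13/4 (s = (1/4)*13 = 13/4 ≈ 3.2500)
b = 33/4 (b = (-4 + 13/4)*(-11) = -3/4*(-11) = 33/4 ≈ 8.2500)
1/(b + (-302 + 291)*(-104 + 3)) = 1/(33/4 + (-302 + 291)*(-104 + 3)) = 1/(33/4 - 11*(-101)) = 1/(33/4 + 1111) = 1/(4477/4) = 4/4477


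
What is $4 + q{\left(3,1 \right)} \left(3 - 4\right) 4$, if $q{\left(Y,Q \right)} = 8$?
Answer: $-28$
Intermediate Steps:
$4 + q{\left(3,1 \right)} \left(3 - 4\right) 4 = 4 + 8 \left(3 - 4\right) 4 = 4 + 8 \left(\left(-1\right) 4\right) = 4 + 8 \left(-4\right) = 4 - 32 = -28$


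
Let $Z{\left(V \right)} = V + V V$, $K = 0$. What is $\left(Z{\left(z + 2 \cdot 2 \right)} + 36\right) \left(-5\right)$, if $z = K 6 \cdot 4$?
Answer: $-280$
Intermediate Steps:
$z = 0$ ($z = 0 \cdot 6 \cdot 4 = 0 \cdot 4 = 0$)
$Z{\left(V \right)} = V + V^{2}$
$\left(Z{\left(z + 2 \cdot 2 \right)} + 36\right) \left(-5\right) = \left(\left(0 + 2 \cdot 2\right) \left(1 + \left(0 + 2 \cdot 2\right)\right) + 36\right) \left(-5\right) = \left(\left(0 + 4\right) \left(1 + \left(0 + 4\right)\right) + 36\right) \left(-5\right) = \left(4 \left(1 + 4\right) + 36\right) \left(-5\right) = \left(4 \cdot 5 + 36\right) \left(-5\right) = \left(20 + 36\right) \left(-5\right) = 56 \left(-5\right) = -280$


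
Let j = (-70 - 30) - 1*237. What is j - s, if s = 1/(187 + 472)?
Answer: -222084/659 ≈ -337.00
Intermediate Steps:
j = -337 (j = -100 - 237 = -337)
s = 1/659 ≈ 0.0015175
j - s = -337 - 1*1/659 = -337 - 1/659 = -222084/659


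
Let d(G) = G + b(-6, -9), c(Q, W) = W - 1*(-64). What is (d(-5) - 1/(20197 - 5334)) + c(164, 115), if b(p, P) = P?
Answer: 2452394/14863 ≈ 165.00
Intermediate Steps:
c(Q, W) = 64 + W (c(Q, W) = W + 64 = 64 + W)
d(G) = -9 + G (d(G) = G - 9 = -9 + G)
(d(-5) - 1/(20197 - 5334)) + c(164, 115) = ((-9 - 5) - 1/(20197 - 5334)) + (64 + 115) = (-14 - 1/14863) + 179 = -208083/14863 + 179 = 2452394/14863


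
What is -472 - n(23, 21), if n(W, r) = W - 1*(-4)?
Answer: -499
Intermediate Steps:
n(W, r) = 4 + W (n(W, r) = W + 4 = 4 + W)
-472 - n(23, 21) = -472 - (4 + 23) = -472 - 1*27 = -472 - 27 = -499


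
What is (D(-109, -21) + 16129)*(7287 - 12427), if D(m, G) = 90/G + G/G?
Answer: -580203200/7 ≈ -8.2886e+7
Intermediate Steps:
D(m, G) = 1 + 90/G (D(m, G) = 90/G + 1 = 1 + 90/G)
(D(-109, -21) + 16129)*(7287 - 12427) = ((90 - 21)/(-21) + 16129)*(7287 - 12427) = (-1/21*69 + 16129)*(-5140) = (-23/7 + 16129)*(-5140) = (112880/7)*(-5140) = -580203200/7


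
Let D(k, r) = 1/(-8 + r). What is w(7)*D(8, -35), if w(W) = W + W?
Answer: -14/43 ≈ -0.32558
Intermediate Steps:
w(W) = 2*W
w(7)*D(8, -35) = (2*7)/(-8 - 35) = 14/(-43) = 14*(-1/43) = -14/43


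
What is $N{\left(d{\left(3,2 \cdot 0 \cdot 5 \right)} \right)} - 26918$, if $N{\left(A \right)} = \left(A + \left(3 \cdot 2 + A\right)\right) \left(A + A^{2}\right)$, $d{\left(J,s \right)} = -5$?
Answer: $-26998$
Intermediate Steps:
$N{\left(A \right)} = \left(6 + 2 A\right) \left(A + A^{2}\right)$ ($N{\left(A \right)} = \left(A + \left(6 + A\right)\right) \left(A + A^{2}\right) = \left(6 + 2 A\right) \left(A + A^{2}\right)$)
$N{\left(d{\left(3,2 \cdot 0 \cdot 5 \right)} \right)} - 26918 = 2 \left(-5\right) \left(3 + \left(-5\right)^{2} + 4 \left(-5\right)\right) - 26918 = 2 \left(-5\right) \left(3 + 25 - 20\right) - 26918 = 2 \left(-5\right) 8 - 26918 = -80 - 26918 = -26998$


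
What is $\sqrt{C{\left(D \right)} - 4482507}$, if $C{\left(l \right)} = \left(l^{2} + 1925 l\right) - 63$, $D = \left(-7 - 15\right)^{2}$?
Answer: $7 i \sqrt{67686} \approx 1821.2 i$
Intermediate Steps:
$D = 484$ ($D = \left(-22\right)^{2} = 484$)
$C{\left(l \right)} = -63 + l^{2} + 1925 l$
$\sqrt{C{\left(D \right)} - 4482507} = \sqrt{\left(-63 + 484^{2} + 1925 \cdot 484\right) - 4482507} = \sqrt{\left(-63 + 234256 + 931700\right) - 4482507} = \sqrt{1165893 - 4482507} = \sqrt{-3316614} = 7 i \sqrt{67686}$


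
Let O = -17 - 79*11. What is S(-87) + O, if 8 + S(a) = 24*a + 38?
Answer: -2944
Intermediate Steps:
S(a) = 30 + 24*a (S(a) = -8 + (24*a + 38) = -8 + (38 + 24*a) = 30 + 24*a)
O = -886 (O = -17 - 869 = -886)
S(-87) + O = (30 + 24*(-87)) - 886 = (30 - 2088) - 886 = -2058 - 886 = -2944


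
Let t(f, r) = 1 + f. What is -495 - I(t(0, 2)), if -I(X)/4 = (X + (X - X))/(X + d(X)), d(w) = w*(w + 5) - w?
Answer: -1483/3 ≈ -494.33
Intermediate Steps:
d(w) = -w + w*(5 + w) (d(w) = w*(5 + w) - w = -w + w*(5 + w))
I(X) = -4*X/(X + X*(4 + X)) (I(X) = -4*(X + (X - X))/(X + X*(4 + X)) = -4*(X + 0)/(X + X*(4 + X)) = -4*X/(X + X*(4 + X)))
-495 - I(t(0, 2)) = -495 - (-4)/(5 + (1 + 0)) = -495 - (-4)/(5 + 1) = -495 - (-4)/6 = -495 - 1*(-2/3) = -495 + 2/3 = -1483/3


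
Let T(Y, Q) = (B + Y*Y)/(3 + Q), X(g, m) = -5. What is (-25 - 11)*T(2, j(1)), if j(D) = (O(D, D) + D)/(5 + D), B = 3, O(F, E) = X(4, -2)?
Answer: -108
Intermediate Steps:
O(F, E) = -5
j(D) = (-5 + D)/(5 + D)
T(Y, Q) = (3 + Y**2)/(3 + Q) (T(Y, Q) = (3 + Y*Y)/(3 + Q) = (3 + Y**2)/(3 + Q))
(-25 - 11)*T(2, j(1)) = (-25 - 11)*((3 + 2**2)/(3 + (-5 + 1)/(5 + 1))) = -36*(3 + 4)/(3 - 4/6) = -36*7/(3 + (1/6)*(-4)) = -36*7/(3 - 2/3) = -36*7/7/3 = -108*7/7 = -36*3 = -108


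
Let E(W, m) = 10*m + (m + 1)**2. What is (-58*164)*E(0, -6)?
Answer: 332920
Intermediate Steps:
E(W, m) = (1 + m)**2 + 10*m (E(W, m) = 10*m + (1 + m)**2 = (1 + m)**2 + 10*m)
(-58*164)*E(0, -6) = (-58*164)*((1 - 6)**2 + 10*(-6)) = -9512*((-5)**2 - 60) = -9512*(25 - 60) = -9512*(-35) = 332920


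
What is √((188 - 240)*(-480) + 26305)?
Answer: √51265 ≈ 226.42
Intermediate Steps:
√((188 - 240)*(-480) + 26305) = √(-52*(-480) + 26305) = √(24960 + 26305) = √51265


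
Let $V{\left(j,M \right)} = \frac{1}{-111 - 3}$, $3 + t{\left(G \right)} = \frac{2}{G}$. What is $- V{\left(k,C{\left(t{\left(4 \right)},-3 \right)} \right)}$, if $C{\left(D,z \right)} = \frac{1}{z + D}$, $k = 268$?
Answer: $\frac{1}{114} \approx 0.0087719$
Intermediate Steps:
$t{\left(G \right)} = -3 + \frac{2}{G}$
$C{\left(D,z \right)} = \frac{1}{D + z}$
$V{\left(j,M \right)} = - \frac{1}{114}$ ($V{\left(j,M \right)} = \frac{1}{-114} = - \frac{1}{114}$)
$- V{\left(k,C{\left(t{\left(4 \right)},-3 \right)} \right)} = \left(-1\right) \left(- \frac{1}{114}\right) = \frac{1}{114}$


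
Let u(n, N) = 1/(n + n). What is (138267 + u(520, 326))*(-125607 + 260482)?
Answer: 298380188075/16 ≈ 1.8649e+10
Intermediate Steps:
u(n, N) = 1/(2*n)
(138267 + u(520, 326))*(-125607 + 260482) = (138267 + (½)/520)*(-125607 + 260482) = (138267 + (½)*(1/520))*134875 = (138267 + 1/1040)*134875 = (143797681/1040)*134875 = 298380188075/16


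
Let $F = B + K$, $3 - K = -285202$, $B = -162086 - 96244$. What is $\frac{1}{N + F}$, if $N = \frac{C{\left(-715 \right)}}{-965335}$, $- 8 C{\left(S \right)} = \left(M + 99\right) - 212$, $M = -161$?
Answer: $\frac{3861340}{103773512363} \approx 3.7209 \cdot 10^{-5}$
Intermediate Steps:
$C{\left(S \right)} = \frac{137}{4}$ ($C{\left(S \right)} = - \frac{\left(-161 + 99\right) - 212}{8} = - \frac{-62 - 212}{8} = \left(- \frac{1}{8}\right) \left(-274\right) = \frac{137}{4}$)
$B = -258330$ ($B = -162086 - 96244 = -258330$)
$K = 285205$ ($K = 3 - -285202 = 3 + 285202 = 285205$)
$N = - \frac{137}{3861340}$ ($N = \frac{137}{4 \left(-965335\right)} = \frac{137}{4} \left(- \frac{1}{965335}\right) = - \frac{137}{3861340} \approx -3.548 \cdot 10^{-5}$)
$F = 26875$ ($F = -258330 + 285205 = 26875$)
$\frac{1}{N + F} = \frac{1}{- \frac{137}{3861340} + 26875} = \frac{1}{\frac{103773512363}{3861340}} = \frac{3861340}{103773512363}$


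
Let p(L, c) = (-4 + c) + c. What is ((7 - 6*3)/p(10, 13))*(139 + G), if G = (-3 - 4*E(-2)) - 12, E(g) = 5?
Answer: -52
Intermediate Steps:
p(L, c) = -4 + 2*c
G = -35 (G = (-3 - 4*5) - 12 = (-3 - 20) - 12 = -23 - 12 = -35)
((7 - 6*3)/p(10, 13))*(139 + G) = ((7 - 6*3)/(-4 + 2*13))*(139 - 35) = ((7 - 18)/(-4 + 26))*104 = -11/22*104 = -11*1/22*104 = -1/2*104 = -52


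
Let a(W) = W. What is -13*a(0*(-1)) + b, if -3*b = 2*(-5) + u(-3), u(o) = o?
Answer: 13/3 ≈ 4.3333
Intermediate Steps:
b = 13/3 (b = -(2*(-5) - 3)/3 = -(-10 - 3)/3 = -1/3*(-13) = 13/3 ≈ 4.3333)
-13*a(0*(-1)) + b = -0*(-1) + 13/3 = -13*0 + 13/3 = 0 + 13/3 = 13/3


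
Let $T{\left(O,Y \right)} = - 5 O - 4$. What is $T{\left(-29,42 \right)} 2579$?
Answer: $363639$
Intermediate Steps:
$T{\left(O,Y \right)} = -4 - 5 O$
$T{\left(-29,42 \right)} 2579 = \left(-4 - -145\right) 2579 = \left(-4 + 145\right) 2579 = 141 \cdot 2579 = 363639$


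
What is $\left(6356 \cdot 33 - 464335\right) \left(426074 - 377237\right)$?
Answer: $-12433265319$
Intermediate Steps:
$\left(6356 \cdot 33 - 464335\right) \left(426074 - 377237\right) = \left(209748 - 464335\right) 48837 = \left(-254587\right) 48837 = -12433265319$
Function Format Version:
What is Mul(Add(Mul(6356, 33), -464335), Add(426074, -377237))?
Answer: -12433265319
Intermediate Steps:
Mul(Add(Mul(6356, 33), -464335), Add(426074, -377237)) = Mul(Add(209748, -464335), 48837) = Mul(-254587, 48837) = -12433265319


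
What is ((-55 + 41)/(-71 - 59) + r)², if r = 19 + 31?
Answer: 10608049/4225 ≈ 2510.8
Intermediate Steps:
r = 50
((-55 + 41)/(-71 - 59) + r)² = ((-55 + 41)/(-71 - 59) + 50)² = (-14/(-130) + 50)² = (-14*(-1/130) + 50)² = (7/65 + 50)² = (3257/65)² = 10608049/4225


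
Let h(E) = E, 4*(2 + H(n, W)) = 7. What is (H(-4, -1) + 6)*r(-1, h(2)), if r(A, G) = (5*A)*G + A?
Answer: -253/4 ≈ -63.250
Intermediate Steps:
H(n, W) = -¼ (H(n, W) = -2 + (¼)*7 = -2 + 7/4 = -¼)
r(A, G) = A + 5*A*G (r(A, G) = 5*A*G + A = A + 5*A*G)
(H(-4, -1) + 6)*r(-1, h(2)) = (-¼ + 6)*(-(1 + 5*2)) = 23*(-(1 + 10))/4 = 23*(-1*11)/4 = (23/4)*(-11) = -253/4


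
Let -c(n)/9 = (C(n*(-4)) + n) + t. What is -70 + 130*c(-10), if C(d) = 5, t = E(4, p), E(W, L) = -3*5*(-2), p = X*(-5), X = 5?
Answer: -29320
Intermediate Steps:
p = -25 (p = 5*(-5) = -25)
E(W, L) = 30 (E(W, L) = -15*(-2) = 30)
t = 30
c(n) = -315 - 9*n (c(n) = -9*((5 + n) + 30) = -9*(35 + n) = -315 - 9*n)
-70 + 130*c(-10) = -70 + 130*(-315 - 9*(-10)) = -70 + 130*(-315 + 90) = -70 + 130*(-225) = -70 - 29250 = -29320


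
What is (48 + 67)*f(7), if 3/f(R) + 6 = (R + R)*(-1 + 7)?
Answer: 115/26 ≈ 4.4231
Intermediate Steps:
f(R) = 3/(-6 + 12*R) (f(R) = 3/(-6 + (R + R)*(-1 + 7)) = 3/(-6 + (2*R)*6) = 3/(-6 + 12*R))
(48 + 67)*f(7) = (48 + 67)*(1/(2*(-1 + 2*7))) = 115*(1/(2*(-1 + 14))) = 115*((½)/13) = 115*((½)*(1/13)) = 115*(1/26) = 115/26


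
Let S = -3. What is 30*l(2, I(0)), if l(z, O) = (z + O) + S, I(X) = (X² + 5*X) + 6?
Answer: 150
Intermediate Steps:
I(X) = 6 + X² + 5*X
l(z, O) = -3 + O + z (l(z, O) = (z + O) - 3 = (O + z) - 3 = -3 + O + z)
30*l(2, I(0)) = 30*(-3 + (6 + 0² + 5*0) + 2) = 30*(-3 + (6 + 0 + 0) + 2) = 30*(-3 + 6 + 2) = 30*5 = 150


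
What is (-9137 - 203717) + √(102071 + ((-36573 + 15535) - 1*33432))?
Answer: -212854 + 3*√5289 ≈ -2.1264e+5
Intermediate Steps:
(-9137 - 203717) + √(102071 + ((-36573 + 15535) - 1*33432)) = -212854 + √(102071 + (-21038 - 33432)) = -212854 + √(102071 - 54470) = -212854 + √47601 = -212854 + 3*√5289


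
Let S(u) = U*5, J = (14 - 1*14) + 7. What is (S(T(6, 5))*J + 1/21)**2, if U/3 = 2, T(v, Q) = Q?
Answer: 19456921/441 ≈ 44120.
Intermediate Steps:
U = 6 (U = 3*2 = 6)
J = 7 (J = (14 - 14) + 7 = 0 + 7 = 7)
S(u) = 30 (S(u) = 6*5 = 30)
(S(T(6, 5))*J + 1/21)**2 = (30*7 + 1/21)**2 = (210 + 1/21)**2 = (4411/21)**2 = 19456921/441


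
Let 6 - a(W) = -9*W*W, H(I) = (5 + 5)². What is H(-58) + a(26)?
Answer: 6190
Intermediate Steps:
H(I) = 100 (H(I) = 10² = 100)
a(W) = 6 + 9*W² (a(W) = 6 - (-9)*W*W = 6 - (-9)*W² = 6 + 9*W²)
H(-58) + a(26) = 100 + (6 + 9*26²) = 100 + (6 + 9*676) = 100 + (6 + 6084) = 100 + 6090 = 6190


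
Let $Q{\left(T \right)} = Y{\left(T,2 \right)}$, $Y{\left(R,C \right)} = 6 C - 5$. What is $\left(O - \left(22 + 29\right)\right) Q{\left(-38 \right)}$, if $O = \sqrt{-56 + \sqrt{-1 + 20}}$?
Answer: $-357 + 7 i \sqrt{56 - \sqrt{19}} \approx -357.0 + 50.303 i$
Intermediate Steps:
$Y{\left(R,C \right)} = -5 + 6 C$
$O = \sqrt{-56 + \sqrt{19}} \approx 7.1862 i$
$Q{\left(T \right)} = 7$ ($Q{\left(T \right)} = -5 + 6 \cdot 2 = -5 + 12 = 7$)
$\left(O - \left(22 + 29\right)\right) Q{\left(-38 \right)} = \left(\sqrt{-56 + \sqrt{19}} - \left(22 + 29\right)\right) 7 = \left(\sqrt{-56 + \sqrt{19}} - 51\right) 7 = \left(-51 + \sqrt{-56 + \sqrt{19}}\right) 7 = -357 + 7 \sqrt{-56 + \sqrt{19}}$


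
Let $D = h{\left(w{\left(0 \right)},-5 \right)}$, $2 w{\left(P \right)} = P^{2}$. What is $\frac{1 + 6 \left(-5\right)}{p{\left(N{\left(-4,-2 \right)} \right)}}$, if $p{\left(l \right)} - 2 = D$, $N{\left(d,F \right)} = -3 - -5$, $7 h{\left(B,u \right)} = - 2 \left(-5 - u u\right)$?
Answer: $- \frac{203}{74} \approx -2.7432$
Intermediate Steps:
$w{\left(P \right)} = \frac{P^{2}}{2}$
$h{\left(B,u \right)} = \frac{10}{7} + \frac{2 u^{2}}{7}$ ($h{\left(B,u \right)} = \frac{\left(-2\right) \left(-5 - u u\right)}{7} = \frac{\left(-2\right) \left(-5 - u^{2}\right)}{7} = \frac{10 + 2 u^{2}}{7} = \frac{10}{7} + \frac{2 u^{2}}{7}$)
$N{\left(d,F \right)} = 2$ ($N{\left(d,F \right)} = -3 + 5 = 2$)
$D = \frac{60}{7}$ ($D = \frac{10}{7} + \frac{2 \left(-5\right)^{2}}{7} = \frac{10}{7} + \frac{2}{7} \cdot 25 = \frac{10}{7} + \frac{50}{7} = \frac{60}{7} \approx 8.5714$)
$p{\left(l \right)} = \frac{74}{7}$ ($p{\left(l \right)} = 2 + \frac{60}{7} = \frac{74}{7}$)
$\frac{1 + 6 \left(-5\right)}{p{\left(N{\left(-4,-2 \right)} \right)}} = \frac{1 + 6 \left(-5\right)}{\frac{74}{7}} = \left(1 - 30\right) \frac{7}{74} = \left(-29\right) \frac{7}{74} = - \frac{203}{74}$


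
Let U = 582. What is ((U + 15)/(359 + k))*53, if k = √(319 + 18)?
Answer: 3786373/42848 - 10547*√337/42848 ≈ 83.849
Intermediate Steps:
k = √337 ≈ 18.358
((U + 15)/(359 + k))*53 = ((582 + 15)/(359 + √337))*53 = (597/(359 + √337))*53 = 31641/(359 + √337)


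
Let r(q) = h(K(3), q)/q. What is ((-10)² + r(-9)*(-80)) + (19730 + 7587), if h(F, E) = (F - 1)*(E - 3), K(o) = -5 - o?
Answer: 28377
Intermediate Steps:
h(F, E) = (-1 + F)*(-3 + E)
r(q) = (27 - 9*q)/q (r(q) = (3 - q - 3*(-5 - 1*3) + q*(-5 - 1*3))/q = (3 - q - 3*(-5 - 3) + q*(-5 - 3))/q = (3 - q - 3*(-8) + q*(-8))/q = (3 - q + 24 - 8*q)/q = (27 - 9*q)/q)
((-10)² + r(-9)*(-80)) + (19730 + 7587) = ((-10)² + (-9 + 27/(-9))*(-80)) + (19730 + 7587) = (100 + (-9 + 27*(-⅑))*(-80)) + 27317 = (100 + (-9 - 3)*(-80)) + 27317 = (100 - 12*(-80)) + 27317 = (100 + 960) + 27317 = 1060 + 27317 = 28377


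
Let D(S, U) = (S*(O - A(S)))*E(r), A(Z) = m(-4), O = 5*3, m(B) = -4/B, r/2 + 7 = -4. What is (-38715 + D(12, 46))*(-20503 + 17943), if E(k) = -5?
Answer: 101260800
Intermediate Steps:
r = -22 (r = -14 + 2*(-4) = -14 - 8 = -22)
O = 15
A(Z) = 1 (A(Z) = -4/(-4) = -4*(-¼) = 1)
D(S, U) = -70*S (D(S, U) = (S*(15 - 1*1))*(-5) = (S*(15 - 1))*(-5) = (S*14)*(-5) = (14*S)*(-5) = -70*S)
(-38715 + D(12, 46))*(-20503 + 17943) = (-38715 - 70*12)*(-20503 + 17943) = (-38715 - 840)*(-2560) = -39555*(-2560) = 101260800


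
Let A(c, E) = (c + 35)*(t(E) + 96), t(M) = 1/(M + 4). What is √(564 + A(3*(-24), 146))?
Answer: I*√2689422/30 ≈ 54.665*I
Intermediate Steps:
t(M) = 1/(4 + M)
A(c, E) = (35 + c)*(96 + 1/(4 + E)) (A(c, E) = (c + 35)*(1/(4 + E) + 96) = (35 + c)*(96 + 1/(4 + E)))
√(564 + A(3*(-24), 146)) = √(564 + (35 + 3*(-24) + 96*(4 + 146)*(35 + 3*(-24)))/(4 + 146)) = √(564 + (35 - 72 + 96*150*(35 - 72))/150) = √(564 + (35 - 72 + 96*150*(-37))/150) = √(564 + (35 - 72 - 532800)/150) = √(564 + (1/150)*(-532837)) = √(564 - 532837/150) = √(-448237/150) = I*√2689422/30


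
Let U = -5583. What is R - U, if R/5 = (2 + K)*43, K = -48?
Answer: -4307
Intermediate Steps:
R = -9890 (R = 5*((2 - 48)*43) = 5*(-46*43) = 5*(-1978) = -9890)
R - U = -9890 - 1*(-5583) = -9890 + 5583 = -4307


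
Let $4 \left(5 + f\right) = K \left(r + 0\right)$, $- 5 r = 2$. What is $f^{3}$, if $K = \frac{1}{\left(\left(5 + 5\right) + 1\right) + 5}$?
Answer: $- \frac{513922401}{4096000} \approx -125.47$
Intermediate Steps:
$K = \frac{1}{16}$ ($K = \frac{1}{\left(10 + 1\right) + 5} = \frac{1}{11 + 5} = \frac{1}{16} \approx 0.0625$)
$r = - \frac{2}{5}$ ($r = \left(- \frac{1}{5}\right) 2 = - \frac{2}{5} \approx -0.4$)
$f = - \frac{801}{160}$ ($f = -5 + \frac{\frac{1}{16} \left(- \frac{2}{5} + 0\right)}{4} = -5 + \frac{\frac{1}{16} \left(- \frac{2}{5}\right)}{4} = -5 + \frac{1}{4} \left(- \frac{1}{40}\right) = -5 - \frac{1}{160} = - \frac{801}{160} \approx -5.0062$)
$f^{3} = \left(- \frac{801}{160}\right)^{3} = - \frac{513922401}{4096000}$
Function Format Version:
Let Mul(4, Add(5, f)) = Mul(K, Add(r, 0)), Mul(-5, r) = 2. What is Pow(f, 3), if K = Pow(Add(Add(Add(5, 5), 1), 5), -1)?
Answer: Rational(-513922401, 4096000) ≈ -125.47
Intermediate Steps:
K = Rational(1, 16) (K = Pow(Add(Add(10, 1), 5), -1) = Pow(Add(11, 5), -1) = Pow(16, -1) = Rational(1, 16) ≈ 0.062500)
r = Rational(-2, 5) (r = Mul(Rational(-1, 5), 2) = Rational(-2, 5) ≈ -0.40000)
f = Rational(-801, 160) (f = Add(-5, Mul(Rational(1, 4), Mul(Rational(1, 16), Add(Rational(-2, 5), 0)))) = Add(-5, Mul(Rational(1, 4), Mul(Rational(1, 16), Rational(-2, 5)))) = Add(-5, Mul(Rational(1, 4), Rational(-1, 40))) = Add(-5, Rational(-1, 160)) = Rational(-801, 160) ≈ -5.0062)
Pow(f, 3) = Pow(Rational(-801, 160), 3) = Rational(-513922401, 4096000)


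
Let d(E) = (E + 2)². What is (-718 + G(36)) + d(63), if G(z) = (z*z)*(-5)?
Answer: -2973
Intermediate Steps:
G(z) = -5*z² (G(z) = z²*(-5) = -5*z²)
d(E) = (2 + E)²
(-718 + G(36)) + d(63) = (-718 - 5*36²) + (2 + 63)² = (-718 - 5*1296) + 65² = (-718 - 6480) + 4225 = -7198 + 4225 = -2973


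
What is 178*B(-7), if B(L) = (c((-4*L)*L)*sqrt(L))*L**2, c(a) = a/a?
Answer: 8722*I*sqrt(7) ≈ 23076.0*I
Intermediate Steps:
c(a) = 1
B(L) = L**(5/2) (B(L) = (1*sqrt(L))*L**2 = sqrt(L)*L**2 = L**(5/2))
178*B(-7) = 178*(-7)**(5/2) = 178*(49*I*sqrt(7)) = 8722*I*sqrt(7)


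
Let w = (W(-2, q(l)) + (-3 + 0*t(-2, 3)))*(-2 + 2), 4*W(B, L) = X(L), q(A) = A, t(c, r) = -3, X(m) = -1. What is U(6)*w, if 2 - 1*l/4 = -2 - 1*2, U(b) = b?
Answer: 0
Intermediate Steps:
l = 24 (l = 8 - 4*(-2 - 1*2) = 8 - 4*(-2 - 2) = 8 - 4*(-4) = 8 + 16 = 24)
W(B, L) = -¼ (W(B, L) = (¼)*(-1) = -¼)
w = 0 (w = (-¼ + (-3 + 0*(-3)))*(-2 + 2) = (-¼ + (-3 + 0))*0 = (-¼ - 3)*0 = -13/4*0 = 0)
U(6)*w = 6*0 = 0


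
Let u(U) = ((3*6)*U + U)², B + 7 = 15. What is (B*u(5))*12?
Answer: 866400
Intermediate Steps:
B = 8 (B = -7 + 15 = 8)
u(U) = 361*U² (u(U) = (18*U + U)² = (19*U)² = 361*U²)
(B*u(5))*12 = (8*(361*5²))*12 = (8*(361*25))*12 = (8*9025)*12 = 72200*12 = 866400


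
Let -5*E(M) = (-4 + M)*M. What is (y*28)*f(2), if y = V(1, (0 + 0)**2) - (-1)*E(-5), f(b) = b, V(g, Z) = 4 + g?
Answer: -224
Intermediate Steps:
E(M) = -M*(-4 + M)/5 (E(M) = -(-4 + M)*M/5 = -M*(-4 + M)/5)
y = -4 (y = (4 + 1) - (-1)*(1/5)*(-5)*(4 - 1*(-5)) = 5 - (-1)*(1/5)*(-5)*(4 + 5) = 5 - (-1)*(1/5)*(-5)*9 = 5 - (-1)*(-9) = 5 - 1*9 = 5 - 9 = -4)
(y*28)*f(2) = -4*28*2 = -112*2 = -224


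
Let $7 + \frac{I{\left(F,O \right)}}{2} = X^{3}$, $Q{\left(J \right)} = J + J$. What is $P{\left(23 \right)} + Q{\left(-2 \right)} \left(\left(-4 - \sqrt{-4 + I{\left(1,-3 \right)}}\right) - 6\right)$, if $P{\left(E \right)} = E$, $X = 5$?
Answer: $63 + 8 \sqrt{58} \approx 123.93$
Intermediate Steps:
$Q{\left(J \right)} = 2 J$
$I{\left(F,O \right)} = 236$ ($I{\left(F,O \right)} = -14 + 2 \cdot 5^{3} = -14 + 2 \cdot 125 = -14 + 250 = 236$)
$P{\left(23 \right)} + Q{\left(-2 \right)} \left(\left(-4 - \sqrt{-4 + I{\left(1,-3 \right)}}\right) - 6\right) = 23 + 2 \left(-2\right) \left(\left(-4 - \sqrt{-4 + 236}\right) - 6\right) = 23 - 4 \left(\left(-4 - \sqrt{232}\right) - 6\right) = 23 - 4 \left(\left(-4 - 2 \sqrt{58}\right) - 6\right) = 23 - 4 \left(-10 - 2 \sqrt{58}\right) = 23 + \left(40 + 8 \sqrt{58}\right) = 63 + 8 \sqrt{58}$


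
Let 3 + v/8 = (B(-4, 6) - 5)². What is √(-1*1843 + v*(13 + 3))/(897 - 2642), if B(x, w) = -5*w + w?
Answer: -√105421/1745 ≈ -0.18607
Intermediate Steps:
B(x, w) = -4*w
v = 6704 (v = -24 + 8*(-4*6 - 5)² = -24 + 8*(-24 - 5)² = -24 + 8*(-29)² = -24 + 8*841 = -24 + 6728 = 6704)
√(-1*1843 + v*(13 + 3))/(897 - 2642) = √(-1*1843 + 6704*(13 + 3))/(897 - 2642) = √(-1843 + 6704*16)/(-1745) = √(-1843 + 107264)*(-1/1745) = √105421*(-1/1745) = -√105421/1745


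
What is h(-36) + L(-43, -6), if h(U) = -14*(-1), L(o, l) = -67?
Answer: -53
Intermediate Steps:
h(U) = 14
h(-36) + L(-43, -6) = 14 - 67 = -53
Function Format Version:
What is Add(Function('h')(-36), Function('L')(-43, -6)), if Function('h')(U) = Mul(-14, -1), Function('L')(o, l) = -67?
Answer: -53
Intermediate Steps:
Function('h')(U) = 14
Add(Function('h')(-36), Function('L')(-43, -6)) = Add(14, -67) = -53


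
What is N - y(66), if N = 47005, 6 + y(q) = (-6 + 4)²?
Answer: 47007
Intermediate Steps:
y(q) = -2 (y(q) = -6 + (-6 + 4)² = -6 + (-2)² = -6 + 4 = -2)
N - y(66) = 47005 - 1*(-2) = 47005 + 2 = 47007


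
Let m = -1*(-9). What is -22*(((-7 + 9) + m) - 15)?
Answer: 88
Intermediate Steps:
m = 9
-22*(((-7 + 9) + m) - 15) = -22*(((-7 + 9) + 9) - 15) = -22*((2 + 9) - 15) = -22*(11 - 15) = -22*(-4) = 88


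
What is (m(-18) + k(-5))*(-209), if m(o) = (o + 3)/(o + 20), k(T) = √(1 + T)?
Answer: 3135/2 - 418*I ≈ 1567.5 - 418.0*I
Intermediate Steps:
m(o) = (3 + o)/(20 + o)
(m(-18) + k(-5))*(-209) = ((3 - 18)/(20 - 18) + √(1 - 5))*(-209) = (-15/2 + √(-4))*(-209) = ((½)*(-15) + 2*I)*(-209) = (-15/2 + 2*I)*(-209) = 3135/2 - 418*I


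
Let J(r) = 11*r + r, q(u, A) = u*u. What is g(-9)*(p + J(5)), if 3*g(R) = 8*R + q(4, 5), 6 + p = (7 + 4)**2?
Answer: -9800/3 ≈ -3266.7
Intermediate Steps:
q(u, A) = u**2
J(r) = 12*r
p = 115 (p = -6 + (7 + 4)**2 = -6 + 11**2 = -6 + 121 = 115)
g(R) = 16/3 + 8*R/3 (g(R) = (8*R + 4**2)/3 = (8*R + 16)/3 = (16 + 8*R)/3 = 16/3 + 8*R/3)
g(-9)*(p + J(5)) = (16/3 + (8/3)*(-9))*(115 + 12*5) = (16/3 - 24)*(115 + 60) = -56/3*175 = -9800/3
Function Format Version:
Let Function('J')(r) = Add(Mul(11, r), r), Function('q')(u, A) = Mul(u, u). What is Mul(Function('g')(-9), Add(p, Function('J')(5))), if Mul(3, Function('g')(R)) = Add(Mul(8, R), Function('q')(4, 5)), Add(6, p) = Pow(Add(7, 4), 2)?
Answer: Rational(-9800, 3) ≈ -3266.7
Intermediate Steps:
Function('q')(u, A) = Pow(u, 2)
Function('J')(r) = Mul(12, r)
p = 115 (p = Add(-6, Pow(Add(7, 4), 2)) = Add(-6, Pow(11, 2)) = Add(-6, 121) = 115)
Function('g')(R) = Add(Rational(16, 3), Mul(Rational(8, 3), R)) (Function('g')(R) = Mul(Rational(1, 3), Add(Mul(8, R), Pow(4, 2))) = Mul(Rational(1, 3), Add(Mul(8, R), 16)) = Mul(Rational(1, 3), Add(16, Mul(8, R))) = Add(Rational(16, 3), Mul(Rational(8, 3), R)))
Mul(Function('g')(-9), Add(p, Function('J')(5))) = Mul(Add(Rational(16, 3), Mul(Rational(8, 3), -9)), Add(115, Mul(12, 5))) = Mul(Add(Rational(16, 3), -24), Add(115, 60)) = Mul(Rational(-56, 3), 175) = Rational(-9800, 3)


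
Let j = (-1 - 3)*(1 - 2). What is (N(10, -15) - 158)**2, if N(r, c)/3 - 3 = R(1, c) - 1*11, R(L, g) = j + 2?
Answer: 26896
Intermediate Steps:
j = 4 (j = -4*(-1) = 4)
R(L, g) = 6 (R(L, g) = 4 + 2 = 6)
N(r, c) = -6 (N(r, c) = 9 + 3*(6 - 1*11) = 9 + 3*(6 - 11) = 9 + 3*(-5) = 9 - 15 = -6)
(N(10, -15) - 158)**2 = (-6 - 158)**2 = (-164)**2 = 26896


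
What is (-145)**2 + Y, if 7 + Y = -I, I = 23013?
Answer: -1995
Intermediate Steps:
Y = -23020 (Y = -7 - 1*23013 = -7 - 23013 = -23020)
(-145)**2 + Y = (-145)**2 - 23020 = 21025 - 23020 = -1995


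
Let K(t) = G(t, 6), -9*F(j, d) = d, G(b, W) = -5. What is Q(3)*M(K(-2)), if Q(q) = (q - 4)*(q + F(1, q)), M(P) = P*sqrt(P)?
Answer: 40*I*sqrt(5)/3 ≈ 29.814*I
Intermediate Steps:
F(j, d) = -d/9
K(t) = -5
M(P) = P**(3/2)
Q(q) = 8*q*(-4 + q)/9 (Q(q) = (q - 4)*(q - q/9) = (-4 + q)*(8*q/9) = 8*q*(-4 + q)/9)
Q(3)*M(K(-2)) = ((8/9)*3*(-4 + 3))*(-5)**(3/2) = ((8/9)*3*(-1))*(-5*I*sqrt(5)) = -(-40)*I*sqrt(5)/3 = 40*I*sqrt(5)/3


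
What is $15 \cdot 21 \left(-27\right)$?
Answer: $-8505$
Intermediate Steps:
$15 \cdot 21 \left(-27\right) = 315 \left(-27\right) = -8505$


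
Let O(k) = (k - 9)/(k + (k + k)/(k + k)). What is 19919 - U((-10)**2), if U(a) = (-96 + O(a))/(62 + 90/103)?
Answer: 13029529159/654076 ≈ 19921.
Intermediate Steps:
O(k) = (-9 + k)/(1 + k) (O(k) = (-9 + k)/(k + (2*k)/((2*k))) = (-9 + k)/(k + (2*k)*(1/(2*k))) = (-9 + k)/(k + 1) = (-9 + k)/(1 + k))
U(a) = -2472/1619 + 103*(-9 + a)/(6476*(1 + a)) (U(a) = (-96 + (-9 + a)/(1 + a))/(62 + 90/103) = (-96 + (-9 + a)/(1 + a))/(6476/103) = (-96 + (-9 + a)/(1 + a))*(103/6476) = -2472/1619 + 103*(-9 + a)/(6476*(1 + a)))
19919 - U((-10)**2) = 19919 - 515*(-21 - 19*(-10)**2)/(6476*(1 + (-10)**2)) = 19919 - 515*(-21 - 19*100)/(6476*(1 + 100)) = 19919 - 515*(-21 - 1900)/(6476*101) = 19919 - 515*(-1921)/(6476*101) = 19919 - 1*(-989315/654076) = 19919 + 989315/654076 = 13029529159/654076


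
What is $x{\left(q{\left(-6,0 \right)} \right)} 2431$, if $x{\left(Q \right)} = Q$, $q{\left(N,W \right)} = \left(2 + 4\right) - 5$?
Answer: $2431$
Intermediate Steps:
$q{\left(N,W \right)} = 1$ ($q{\left(N,W \right)} = 6 - 5 = 1$)
$x{\left(q{\left(-6,0 \right)} \right)} 2431 = 1 \cdot 2431 = 2431$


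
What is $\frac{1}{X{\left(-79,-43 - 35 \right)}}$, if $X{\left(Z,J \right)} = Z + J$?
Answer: $- \frac{1}{157} \approx -0.0063694$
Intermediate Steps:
$X{\left(Z,J \right)} = J + Z$
$\frac{1}{X{\left(-79,-43 - 35 \right)}} = \frac{1}{\left(-43 - 35\right) - 79} = \frac{1}{-78 - 79} = \frac{1}{-157} = - \frac{1}{157}$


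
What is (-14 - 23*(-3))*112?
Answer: 6160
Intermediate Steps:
(-14 - 23*(-3))*112 = (-14 + 69)*112 = 55*112 = 6160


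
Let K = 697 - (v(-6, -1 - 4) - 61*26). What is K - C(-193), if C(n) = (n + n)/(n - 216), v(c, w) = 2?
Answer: 932543/409 ≈ 2280.1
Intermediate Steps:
C(n) = 2*n/(-216 + n) (C(n) = (2*n)/(-216 + n) = 2*n/(-216 + n))
K = 2281 (K = 697 - (2 - 61*26) = 697 - (2 - 1586) = 697 - 1*(-1584) = 697 + 1584 = 2281)
K - C(-193) = 2281 - 2*(-193)/(-216 - 193) = 2281 - 2*(-193)/(-409) = 2281 - 2*(-193)*(-1)/409 = 2281 - 1*386/409 = 2281 - 386/409 = 932543/409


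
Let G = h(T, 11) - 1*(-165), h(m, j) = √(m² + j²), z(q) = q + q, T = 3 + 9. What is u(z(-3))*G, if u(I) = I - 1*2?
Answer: -1320 - 8*√265 ≈ -1450.2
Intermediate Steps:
T = 12
z(q) = 2*q
u(I) = -2 + I (u(I) = I - 2 = -2 + I)
h(m, j) = √(j² + m²)
G = 165 + √265 (G = √(11² + 12²) - 1*(-165) = √(121 + 144) + 165 = √265 + 165 = 165 + √265 ≈ 181.28)
u(z(-3))*G = (-2 + 2*(-3))*(165 + √265) = (-2 - 6)*(165 + √265) = -8*(165 + √265) = -1320 - 8*√265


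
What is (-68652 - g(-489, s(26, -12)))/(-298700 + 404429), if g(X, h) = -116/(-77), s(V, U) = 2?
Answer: -406640/626241 ≈ -0.64933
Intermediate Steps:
g(X, h) = 116/77 (g(X, h) = -116*(-1/77) = 116/77)
(-68652 - g(-489, s(26, -12)))/(-298700 + 404429) = (-68652 - 1*116/77)/(-298700 + 404429) = (-68652 - 116/77)/105729 = -5286320/77*1/105729 = -406640/626241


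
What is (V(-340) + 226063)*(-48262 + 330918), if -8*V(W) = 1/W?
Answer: 5431335391713/85 ≈ 6.3898e+10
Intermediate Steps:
V(W) = -1/(8*W)
(V(-340) + 226063)*(-48262 + 330918) = (-⅛/(-340) + 226063)*(-48262 + 330918) = (-⅛*(-1/340) + 226063)*282656 = (1/2720 + 226063)*282656 = (614891361/2720)*282656 = 5431335391713/85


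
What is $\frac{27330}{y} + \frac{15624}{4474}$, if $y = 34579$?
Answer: $\frac{331268358}{77353223} \approx 4.2825$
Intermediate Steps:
$\frac{27330}{y} + \frac{15624}{4474} = \frac{27330}{34579} + \frac{15624}{4474} = 27330 \cdot \frac{1}{34579} + 15624 \cdot \frac{1}{4474} = \frac{27330}{34579} + \frac{7812}{2237} = \frac{331268358}{77353223}$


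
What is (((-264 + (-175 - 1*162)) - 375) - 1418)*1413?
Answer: -3382722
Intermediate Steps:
(((-264 + (-175 - 1*162)) - 375) - 1418)*1413 = (((-264 + (-175 - 162)) - 375) - 1418)*1413 = (((-264 - 337) - 375) - 1418)*1413 = ((-601 - 375) - 1418)*1413 = (-976 - 1418)*1413 = -2394*1413 = -3382722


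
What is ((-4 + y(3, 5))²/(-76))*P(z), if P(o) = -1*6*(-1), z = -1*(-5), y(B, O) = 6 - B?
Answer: -3/38 ≈ -0.078947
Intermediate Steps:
z = 5
P(o) = 6 (P(o) = -6*(-1) = 6)
((-4 + y(3, 5))²/(-76))*P(z) = ((-4 + (6 - 1*3))²/(-76))*6 = ((-4 + (6 - 3))²*(-1/76))*6 = ((-4 + 3)²*(-1/76))*6 = ((-1)²*(-1/76))*6 = (1*(-1/76))*6 = -1/76*6 = -3/38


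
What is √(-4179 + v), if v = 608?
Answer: I*√3571 ≈ 59.758*I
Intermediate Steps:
√(-4179 + v) = √(-4179 + 608) = √(-3571) = I*√3571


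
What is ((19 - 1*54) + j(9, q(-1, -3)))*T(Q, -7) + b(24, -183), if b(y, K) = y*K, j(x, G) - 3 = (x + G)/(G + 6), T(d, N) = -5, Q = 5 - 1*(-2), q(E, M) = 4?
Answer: -8477/2 ≈ -4238.5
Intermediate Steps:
Q = 7 (Q = 5 + 2 = 7)
j(x, G) = 3 + (G + x)/(6 + G) (j(x, G) = 3 + (x + G)/(G + 6) = 3 + (G + x)/(6 + G))
b(y, K) = K*y
((19 - 1*54) + j(9, q(-1, -3)))*T(Q, -7) + b(24, -183) = ((19 - 1*54) + (18 + 9 + 4*4)/(6 + 4))*(-5) - 183*24 = ((19 - 54) + (18 + 9 + 16)/10)*(-5) - 4392 = (-35 + (⅒)*43)*(-5) - 4392 = (-35 + 43/10)*(-5) - 4392 = -307/10*(-5) - 4392 = 307/2 - 4392 = -8477/2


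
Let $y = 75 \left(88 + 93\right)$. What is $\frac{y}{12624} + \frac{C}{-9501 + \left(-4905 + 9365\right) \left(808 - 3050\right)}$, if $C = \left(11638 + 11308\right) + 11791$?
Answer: $\frac{45143741729}{42117118768} \approx 1.0719$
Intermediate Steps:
$y = 13575$ ($y = 75 \cdot 181 = 13575$)
$C = 34737$ ($C = 22946 + 11791 = 34737$)
$\frac{y}{12624} + \frac{C}{-9501 + \left(-4905 + 9365\right) \left(808 - 3050\right)} = \frac{13575}{12624} + \frac{34737}{-9501 + \left(-4905 + 9365\right) \left(808 - 3050\right)} = 13575 \cdot \frac{1}{12624} + \frac{34737}{-9501 + 4460 \left(-2242\right)} = \frac{4525}{4208} + \frac{34737}{-9501 - 9999320} = \frac{4525}{4208} + \frac{34737}{-10008821} = \frac{4525}{4208} + 34737 \left(- \frac{1}{10008821}\right) = \frac{4525}{4208} - \frac{34737}{10008821} = \frac{45143741729}{42117118768}$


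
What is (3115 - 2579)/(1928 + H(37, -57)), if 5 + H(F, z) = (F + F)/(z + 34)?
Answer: 12328/44155 ≈ 0.27920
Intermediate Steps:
H(F, z) = -5 + 2*F/(34 + z) (H(F, z) = -5 + (F + F)/(z + 34) = -5 + (2*F)/(34 + z) = -5 + 2*F/(34 + z))
(3115 - 2579)/(1928 + H(37, -57)) = (3115 - 2579)/(1928 + (-170 - 5*(-57) + 2*37)/(34 - 57)) = 536/(1928 + (-170 + 285 + 74)/(-23)) = 536/(1928 - 1/23*189) = 536/(1928 - 189/23) = 536/(44155/23) = 536*(23/44155) = 12328/44155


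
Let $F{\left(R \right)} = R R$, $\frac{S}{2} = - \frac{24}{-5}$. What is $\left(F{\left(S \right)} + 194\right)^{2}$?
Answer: $\frac{51179716}{625} \approx 81888.0$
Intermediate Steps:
$S = \frac{48}{5}$ ($S = 2 \left(- \frac{24}{-5}\right) = 2 \left(\left(-24\right) \left(- \frac{1}{5}\right)\right) = 2 \cdot \frac{24}{5} = \frac{48}{5} \approx 9.6$)
$F{\left(R \right)} = R^{2}$
$\left(F{\left(S \right)} + 194\right)^{2} = \left(\left(\frac{48}{5}\right)^{2} + 194\right)^{2} = \left(\frac{2304}{25} + 194\right)^{2} = \left(\frac{7154}{25}\right)^{2} = \frac{51179716}{625}$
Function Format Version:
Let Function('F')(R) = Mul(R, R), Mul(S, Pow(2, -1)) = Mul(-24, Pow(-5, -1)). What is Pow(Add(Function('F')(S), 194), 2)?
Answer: Rational(51179716, 625) ≈ 81888.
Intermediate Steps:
S = Rational(48, 5) (S = Mul(2, Mul(-24, Pow(-5, -1))) = Mul(2, Mul(-24, Rational(-1, 5))) = Mul(2, Rational(24, 5)) = Rational(48, 5) ≈ 9.6000)
Function('F')(R) = Pow(R, 2)
Pow(Add(Function('F')(S), 194), 2) = Pow(Add(Pow(Rational(48, 5), 2), 194), 2) = Pow(Add(Rational(2304, 25), 194), 2) = Pow(Rational(7154, 25), 2) = Rational(51179716, 625)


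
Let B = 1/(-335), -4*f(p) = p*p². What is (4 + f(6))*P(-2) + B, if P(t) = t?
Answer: 33499/335 ≈ 99.997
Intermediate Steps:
f(p) = -p³/4 (f(p) = -p*p²/4 = -p³/4)
B = -1/335 ≈ -0.0029851
(4 + f(6))*P(-2) + B = (4 - ¼*6³)*(-2) - 1/335 = (4 - ¼*216)*(-2) - 1/335 = (4 - 54)*(-2) - 1/335 = -50*(-2) - 1/335 = 100 - 1/335 = 33499/335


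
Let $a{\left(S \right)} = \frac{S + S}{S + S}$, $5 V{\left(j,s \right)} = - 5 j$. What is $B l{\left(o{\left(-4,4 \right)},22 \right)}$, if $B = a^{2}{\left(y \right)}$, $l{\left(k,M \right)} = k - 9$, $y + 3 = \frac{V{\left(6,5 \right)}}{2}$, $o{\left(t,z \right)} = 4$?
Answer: $-5$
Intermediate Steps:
$V{\left(j,s \right)} = - j$ ($V{\left(j,s \right)} = \frac{\left(-5\right) j}{5} = - j$)
$y = -6$ ($y = -3 + \frac{\left(-1\right) 6}{2} = -3 - 3 = -6$)
$l{\left(k,M \right)} = -9 + k$
$a{\left(S \right)} = 1$ ($a{\left(S \right)} = \frac{2 S}{2 S} = 2 S \frac{1}{2 S} = 1$)
$B = 1$ ($B = 1^{2} = 1$)
$B l{\left(o{\left(-4,4 \right)},22 \right)} = 1 \left(-9 + 4\right) = 1 \left(-5\right) = -5$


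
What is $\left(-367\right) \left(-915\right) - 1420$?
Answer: $334385$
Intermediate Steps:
$\left(-367\right) \left(-915\right) - 1420 = 335805 - 1420 = 334385$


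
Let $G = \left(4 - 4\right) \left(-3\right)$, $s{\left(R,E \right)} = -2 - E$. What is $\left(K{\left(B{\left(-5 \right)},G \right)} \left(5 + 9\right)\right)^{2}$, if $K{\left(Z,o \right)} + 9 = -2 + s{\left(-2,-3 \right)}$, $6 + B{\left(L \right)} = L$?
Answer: $19600$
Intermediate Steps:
$B{\left(L \right)} = -6 + L$
$G = 0$ ($G = 0 \left(-3\right) = 0$)
$K{\left(Z,o \right)} = -10$ ($K{\left(Z,o \right)} = -9 - 1 = -10$)
$\left(K{\left(B{\left(-5 \right)},G \right)} \left(5 + 9\right)\right)^{2} = \left(- 10 \left(5 + 9\right)\right)^{2} = \left(\left(-10\right) 14\right)^{2} = \left(-140\right)^{2} = 19600$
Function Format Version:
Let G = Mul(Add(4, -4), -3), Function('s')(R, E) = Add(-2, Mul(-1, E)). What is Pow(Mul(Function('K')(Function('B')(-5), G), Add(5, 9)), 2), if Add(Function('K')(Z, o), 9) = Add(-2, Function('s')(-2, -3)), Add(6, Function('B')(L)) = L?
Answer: 19600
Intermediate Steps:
Function('B')(L) = Add(-6, L)
G = 0 (G = Mul(0, -3) = 0)
Function('K')(Z, o) = -10 (Function('K')(Z, o) = Add(-9, Add(-2, Add(-2, Mul(-1, -3)))) = Add(-9, Add(-2, Add(-2, 3))) = Add(-9, Add(-2, 1)) = Add(-9, -1) = -10)
Pow(Mul(Function('K')(Function('B')(-5), G), Add(5, 9)), 2) = Pow(Mul(-10, Add(5, 9)), 2) = Pow(Mul(-10, 14), 2) = Pow(-140, 2) = 19600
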